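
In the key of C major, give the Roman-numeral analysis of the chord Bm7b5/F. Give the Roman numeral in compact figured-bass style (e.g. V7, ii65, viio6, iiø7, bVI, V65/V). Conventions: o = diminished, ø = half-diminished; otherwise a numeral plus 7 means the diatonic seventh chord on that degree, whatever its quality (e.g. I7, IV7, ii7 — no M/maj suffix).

The pitches B-D-F-A form a half-diminished seventh chord rooted on B.
In C major, B is the leading tone; the diatonic half-diminished seventh chord there is viiø7.
With F in the bass the chord is in second inversion, so the figured bass is 43.

viiø43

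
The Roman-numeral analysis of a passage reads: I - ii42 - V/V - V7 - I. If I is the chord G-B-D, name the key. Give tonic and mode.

G major

I is given as G-B-D — a major triad with root G.
If G is scale degree 1 and the mode makes that degree carry a major triad, the tonic is G and the mode is major.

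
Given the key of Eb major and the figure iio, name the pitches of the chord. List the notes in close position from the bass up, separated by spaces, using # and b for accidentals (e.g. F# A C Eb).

iio is the diminished supertonic triad, borrowed from the parallel minor. In Eb major that root is F.
So the chord is F-Ab-Cb, a diminished triad.

F Ab Cb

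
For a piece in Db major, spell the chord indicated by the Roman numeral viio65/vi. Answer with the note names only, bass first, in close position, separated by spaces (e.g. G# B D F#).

C Eb Gb A

The slash marks an applied leading-tone chord: viio of vi. In Db major, vi is Bb, so the leading tone to it is A, a half step below.
Building a fully diminished seventh chord on A gives A-C-Eb-Gb.
With the 65 figure the chord is in first inversion; from the bass C upward in close position it reads C-Eb-Gb-A.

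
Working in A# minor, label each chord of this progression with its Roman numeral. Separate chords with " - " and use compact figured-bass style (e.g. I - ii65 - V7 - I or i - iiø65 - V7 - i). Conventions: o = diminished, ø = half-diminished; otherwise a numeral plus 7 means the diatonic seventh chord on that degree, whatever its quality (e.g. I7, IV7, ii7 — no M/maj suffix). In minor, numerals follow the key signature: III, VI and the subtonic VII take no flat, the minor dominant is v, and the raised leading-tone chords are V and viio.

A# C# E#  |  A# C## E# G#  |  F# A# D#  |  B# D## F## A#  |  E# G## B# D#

A#-C#-E#: minor triad on A# = scale degree 1 → i.
A#-C##-E#-G#: chromatic; A# is V of iv, so V7/iv.
F#-A#-D#: minor triad on D# = scale degree 4 → iv6.
B#-D##-F##-A# is the secondary dominant of V (dominant seventh chord on B#): V7/V.
E#-G##-B#-D# has root E#, degree 5 in A# minor, so V7.

i - V7/iv - iv6 - V7/V - V7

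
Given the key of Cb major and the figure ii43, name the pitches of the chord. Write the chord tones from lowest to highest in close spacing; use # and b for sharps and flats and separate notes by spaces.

The numeral's case and figure indicate a minor seventh chord. In Cb major its root, scale degree 2, is Db.
Stacking thirds from Db gives Db-Fb-Ab-Cb.
The figured bass 43 indicates second inversion, placing the fifth (Ab) in the bass: Ab-Cb-Db-Fb.

Ab Cb Db Fb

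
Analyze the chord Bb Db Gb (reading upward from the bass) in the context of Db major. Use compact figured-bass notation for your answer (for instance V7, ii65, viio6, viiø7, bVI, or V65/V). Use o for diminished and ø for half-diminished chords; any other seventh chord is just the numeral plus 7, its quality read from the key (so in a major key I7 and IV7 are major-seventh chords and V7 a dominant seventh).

IV6

The pitches Gb-Bb-Db form a major triad rooted on Gb.
In Db major, Gb is the subdominant; the diatonic major triad there is IV.
With Bb in the bass the chord is in first inversion, so the figured bass is 6.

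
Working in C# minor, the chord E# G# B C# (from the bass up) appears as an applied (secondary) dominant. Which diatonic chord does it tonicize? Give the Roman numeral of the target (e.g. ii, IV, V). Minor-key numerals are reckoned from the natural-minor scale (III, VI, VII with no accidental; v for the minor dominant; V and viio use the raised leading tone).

iv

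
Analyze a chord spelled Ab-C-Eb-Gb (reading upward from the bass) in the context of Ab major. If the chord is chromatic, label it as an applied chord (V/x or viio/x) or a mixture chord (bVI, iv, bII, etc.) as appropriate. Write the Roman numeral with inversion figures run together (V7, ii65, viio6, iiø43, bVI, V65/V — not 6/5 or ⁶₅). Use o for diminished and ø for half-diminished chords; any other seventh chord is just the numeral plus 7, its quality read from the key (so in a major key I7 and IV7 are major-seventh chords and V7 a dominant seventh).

V7/IV

Stacked in thirds the chord is Ab-C-Eb-Gb: a dominant seventh chord on Ab.
Ab is not a diatonic chord root with this quality in Ab major, but it lies a perfect fifth above Db (IV), so the chord functions as an applied dominant of IV.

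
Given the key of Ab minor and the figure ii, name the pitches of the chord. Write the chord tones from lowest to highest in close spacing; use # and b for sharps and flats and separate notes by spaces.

Scale degree 2 in Ab minor is Bb; here the chord built on it is altered to a minor triad. ii is the minor supertonic, borrowed from the parallel major (the Dorian ii).
So the chord is Bb-Db-F.

Bb Db F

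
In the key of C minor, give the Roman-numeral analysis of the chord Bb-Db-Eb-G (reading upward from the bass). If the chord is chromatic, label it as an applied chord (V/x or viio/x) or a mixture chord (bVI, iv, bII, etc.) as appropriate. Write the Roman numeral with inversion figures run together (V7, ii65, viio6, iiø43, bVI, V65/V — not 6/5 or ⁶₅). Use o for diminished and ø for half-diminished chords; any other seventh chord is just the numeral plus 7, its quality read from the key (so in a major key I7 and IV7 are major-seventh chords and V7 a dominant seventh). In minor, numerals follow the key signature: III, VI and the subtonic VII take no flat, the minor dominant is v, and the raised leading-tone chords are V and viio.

V43/VI

Stacked in thirds the chord is Eb-G-Bb-Db: a dominant seventh chord on Eb.
Eb is not a diatonic chord root with this quality in C minor, but it lies a perfect fifth above Ab (VI), so the chord functions as an applied dominant of VI.
With Bb in the bass the chord is in second inversion, so the figured bass is 43.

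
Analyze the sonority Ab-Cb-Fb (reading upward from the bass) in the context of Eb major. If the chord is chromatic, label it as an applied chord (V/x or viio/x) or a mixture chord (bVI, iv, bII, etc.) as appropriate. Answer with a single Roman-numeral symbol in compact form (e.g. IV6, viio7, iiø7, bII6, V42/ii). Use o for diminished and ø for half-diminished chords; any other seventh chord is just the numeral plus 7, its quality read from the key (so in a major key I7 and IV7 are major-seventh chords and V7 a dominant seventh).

bII6

The pitches Fb-Ab-Cb form a major triad rooted on Fb.
Fb is the lowered second degree of Eb major (diatonic 2 would be F). This is the Neapolitan sixth — a major triad on the lowered second degree, here in its customary first inversion.
With Ab in the bass the chord is in first inversion, so the figured bass is 6.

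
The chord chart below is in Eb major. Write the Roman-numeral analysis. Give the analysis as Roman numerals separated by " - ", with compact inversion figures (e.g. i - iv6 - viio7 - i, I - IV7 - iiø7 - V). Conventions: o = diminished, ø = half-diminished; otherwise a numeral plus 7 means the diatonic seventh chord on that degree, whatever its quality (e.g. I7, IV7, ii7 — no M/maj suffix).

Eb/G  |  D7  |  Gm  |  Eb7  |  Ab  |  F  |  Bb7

Eb/G: root Eb is the tonic; major triad there is I6.
D7: chromatic; D is V of iii, so V7/iii.
Gm: root G is the mediant; minor triad there is iii.
Eb7 is the secondary dominant of IV (dominant seventh chord on Eb): V7/IV.
Ab has root Ab, degree 4 in Eb major, so IV.
F: a major triad on F, the applied dominant of V → V/V.
Bb7 has root Bb, degree 5 in Eb major, so V7.

I6 - V7/iii - iii - V7/IV - IV - V/V - V7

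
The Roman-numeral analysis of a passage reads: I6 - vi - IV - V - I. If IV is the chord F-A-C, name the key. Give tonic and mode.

The anchor chord is a major triad on F, labeled IV.
If F is scale degree 4 and the mode makes that degree carry a major triad, the tonic is C and the mode is major.

C major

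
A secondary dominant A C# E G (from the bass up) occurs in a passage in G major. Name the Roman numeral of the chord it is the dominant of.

The chord is a dominant seventh chord on A.
A dominant resolves down a perfect fifth: A → D. In G major, D is scale degree 5, i.e. V.

V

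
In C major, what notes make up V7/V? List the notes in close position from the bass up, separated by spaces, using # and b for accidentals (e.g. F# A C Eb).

D F# A C

The slash means an applied dominant: we want the dominant of V. In C major, V is G major, and its dominant is built on D.
Building a dominant seventh chord on D gives D-F#-A-C.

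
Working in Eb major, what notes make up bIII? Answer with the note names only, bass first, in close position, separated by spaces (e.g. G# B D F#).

Gb Bb Db

bIII is a major triad on the lowered third degree, borrowed from the parallel minor. In Eb major that root is Gb.
So the chord is Gb-Bb-Db.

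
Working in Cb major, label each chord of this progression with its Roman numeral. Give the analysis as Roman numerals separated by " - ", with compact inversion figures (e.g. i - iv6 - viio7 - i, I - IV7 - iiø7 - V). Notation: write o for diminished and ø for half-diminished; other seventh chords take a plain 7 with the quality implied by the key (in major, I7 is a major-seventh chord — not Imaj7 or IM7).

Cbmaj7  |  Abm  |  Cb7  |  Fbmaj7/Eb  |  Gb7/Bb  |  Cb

I7 - vi - V7/IV - IV42 - V65 - I

Cbmaj7: root Cb is the tonic; major seventh chord there is I7.
Abm: root Ab is the submediant; minor triad there is vi.
Cb7: chromatic; Cb is V of IV, so V7/IV.
Fbmaj7/Eb: root Fb is the subdominant; major seventh chord there is IV42.
Gb7/Bb: dominant seventh chord on Gb = scale degree 5 → V65.
Cb has root Cb, degree 1 in Cb major, so I.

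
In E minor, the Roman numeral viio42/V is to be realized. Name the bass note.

The applied chord viio42/V is rooted on A#: A#-C#-E-G.
The figure 42 means third inversion — the seventh is in the bass.

G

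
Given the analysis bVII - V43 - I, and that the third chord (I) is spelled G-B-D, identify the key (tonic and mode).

G major

The anchor chord is a major triad on G, labeled I.
If G is scale degree 1 and the mode makes that degree carry a major triad, the tonic is G and the mode is major.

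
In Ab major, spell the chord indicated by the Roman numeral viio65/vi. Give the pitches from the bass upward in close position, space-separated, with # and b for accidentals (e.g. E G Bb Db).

G Bb Db E

The slash marks an applied leading-tone chord: viio of vi. In Ab major, vi is F, so the leading tone to it is E, a half step below.
Building a fully diminished seventh chord on E gives E-G-Bb-Db.
The figured bass 65 indicates first inversion, placing the third (G) in the bass: G-Bb-Db-E.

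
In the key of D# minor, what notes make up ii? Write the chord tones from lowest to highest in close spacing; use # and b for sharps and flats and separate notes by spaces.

E# G# B#

Scale degree 2 in D# minor is E#; here the chord built on it is altered to a minor triad. ii is the minor supertonic, borrowed from the parallel major (the Dorian ii).
So the chord is E#-G#-B#, a minor triad.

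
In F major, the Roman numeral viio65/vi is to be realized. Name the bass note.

The applied chord viio65/vi is rooted on C#: C#-E-G-Bb.
The figure 65 means first inversion — the third is in the bass.

E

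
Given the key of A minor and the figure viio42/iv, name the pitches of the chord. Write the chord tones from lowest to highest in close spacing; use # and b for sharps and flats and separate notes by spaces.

Bb C# E G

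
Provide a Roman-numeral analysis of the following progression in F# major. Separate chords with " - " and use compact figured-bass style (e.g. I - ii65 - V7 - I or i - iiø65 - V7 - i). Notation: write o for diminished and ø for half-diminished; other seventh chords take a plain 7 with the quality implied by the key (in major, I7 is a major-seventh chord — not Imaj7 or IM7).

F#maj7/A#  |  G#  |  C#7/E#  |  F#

F#maj7/A#: root F# is the tonic; major seventh chord there is I65.
G#: a major triad on G#, the applied dominant of V → V/V.
C#7/E# has root C#, degree 5 in F# major, so V65.
F#: root F# is the tonic; major triad there is I.

I65 - V/V - V65 - I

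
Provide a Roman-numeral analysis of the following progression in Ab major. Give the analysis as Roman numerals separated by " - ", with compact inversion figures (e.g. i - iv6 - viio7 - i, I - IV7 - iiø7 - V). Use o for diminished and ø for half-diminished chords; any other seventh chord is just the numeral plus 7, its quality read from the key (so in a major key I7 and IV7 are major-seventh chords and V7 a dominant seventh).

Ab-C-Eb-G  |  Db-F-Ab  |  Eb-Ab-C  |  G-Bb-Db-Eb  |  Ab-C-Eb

Ab-C-Eb-G: root Ab is the tonic; major seventh chord there is I7.
Db-F-Ab has root Db, degree 4 in Ab major, so IV.
Eb-Ab-C: root Ab is the tonic; major triad there is I64.
G-Bb-Db-Eb has root Eb, degree 5 in Ab major, so V65.
Ab-C-Eb: root Ab is the tonic; major triad there is I.

I7 - IV - I64 - V65 - I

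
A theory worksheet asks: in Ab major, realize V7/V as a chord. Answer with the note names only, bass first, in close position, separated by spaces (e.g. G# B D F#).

The slash means an applied dominant: we want the dominant of V. In Ab major, V is Eb major, and its dominant is built on Bb.
Building a dominant seventh chord on Bb gives Bb-D-F-Ab.

Bb D F Ab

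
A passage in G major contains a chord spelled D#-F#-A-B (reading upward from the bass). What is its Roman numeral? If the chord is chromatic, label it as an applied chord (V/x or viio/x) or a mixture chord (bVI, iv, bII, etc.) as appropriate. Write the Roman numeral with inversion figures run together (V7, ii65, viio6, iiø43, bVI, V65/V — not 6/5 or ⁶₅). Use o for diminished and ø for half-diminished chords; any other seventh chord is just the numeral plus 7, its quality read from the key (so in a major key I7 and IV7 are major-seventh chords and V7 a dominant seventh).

V65/vi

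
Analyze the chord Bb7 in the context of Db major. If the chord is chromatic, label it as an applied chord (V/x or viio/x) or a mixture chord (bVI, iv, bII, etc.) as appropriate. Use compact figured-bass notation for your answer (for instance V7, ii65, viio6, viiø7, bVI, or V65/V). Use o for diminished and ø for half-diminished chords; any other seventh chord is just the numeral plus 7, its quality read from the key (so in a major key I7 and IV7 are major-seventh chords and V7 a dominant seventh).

The pitches Bb-D-F-Ab form a dominant seventh chord rooted on Bb.
Bb is not a diatonic chord root with this quality in Db major, but it lies a perfect fifth above Eb (ii), so the chord functions as an applied dominant of ii.

V7/ii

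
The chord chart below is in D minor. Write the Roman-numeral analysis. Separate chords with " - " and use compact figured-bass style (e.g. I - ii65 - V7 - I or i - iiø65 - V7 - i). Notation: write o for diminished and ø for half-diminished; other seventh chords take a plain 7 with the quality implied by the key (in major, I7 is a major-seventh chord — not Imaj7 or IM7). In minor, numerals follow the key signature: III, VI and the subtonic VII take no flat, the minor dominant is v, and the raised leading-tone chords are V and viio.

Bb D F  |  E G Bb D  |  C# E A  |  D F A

VI - iiø7 - V6 - i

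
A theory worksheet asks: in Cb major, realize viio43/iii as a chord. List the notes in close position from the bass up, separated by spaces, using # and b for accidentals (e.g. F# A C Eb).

Ab Cb D F

viio43/iii is a secondary leading-tone chord. The target iii is Eb in Cb major; the applied chord is rooted a semitone below, on D.
Building a fully diminished seventh chord on D gives D-F-Ab-Cb.
The figured bass 43 indicates second inversion, placing the fifth (Ab) in the bass: Ab-Cb-D-F.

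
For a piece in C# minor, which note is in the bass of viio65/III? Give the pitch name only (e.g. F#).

The applied chord viio65/III is rooted on D#: D#-F#-A-C.
The figure 65 means first inversion — the third is in the bass.

F#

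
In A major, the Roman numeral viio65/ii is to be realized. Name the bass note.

C#

The applied chord viio65/ii is rooted on A#: A#-C#-E-G.
The figure 65 means first inversion — the third is in the bass.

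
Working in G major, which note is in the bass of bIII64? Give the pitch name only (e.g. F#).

bIII in G major has root Bb; the chord is Bb-D-F.
The figure 64 means second inversion — the fifth is in the bass.

F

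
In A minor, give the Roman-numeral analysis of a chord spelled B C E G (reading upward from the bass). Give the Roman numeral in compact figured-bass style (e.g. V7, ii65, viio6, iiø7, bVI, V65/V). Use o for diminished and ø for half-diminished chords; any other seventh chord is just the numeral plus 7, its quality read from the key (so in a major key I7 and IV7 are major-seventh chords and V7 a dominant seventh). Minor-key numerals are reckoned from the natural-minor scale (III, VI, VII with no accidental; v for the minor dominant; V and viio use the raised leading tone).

III42

The pitches C-E-G-B form a major seventh chord rooted on C.
C is scale degree 3 in A minor, and a major seventh chord on that degree is written III7.
With B in the bass the chord is in third inversion, so the figured bass is 42.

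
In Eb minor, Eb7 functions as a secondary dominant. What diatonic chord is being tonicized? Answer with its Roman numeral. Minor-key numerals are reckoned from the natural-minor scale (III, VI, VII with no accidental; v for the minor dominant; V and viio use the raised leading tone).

iv

The chord is a dominant seventh chord on Eb.
A dominant resolves down a perfect fifth: Eb → Ab. In Eb minor, Ab is scale degree 4, i.e. iv.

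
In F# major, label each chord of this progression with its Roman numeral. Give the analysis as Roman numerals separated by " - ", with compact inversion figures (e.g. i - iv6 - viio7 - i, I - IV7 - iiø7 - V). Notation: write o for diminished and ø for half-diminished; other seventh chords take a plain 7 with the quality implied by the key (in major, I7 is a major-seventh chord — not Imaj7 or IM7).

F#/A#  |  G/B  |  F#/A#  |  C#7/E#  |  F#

F#/A#: root F# is the tonic; major triad there is I6.
G/B: G with this quality isn't in the key; a major triad on b2 is the Neapolitan sixth, bII6 (third, B, in the bass — hence the 6).
F#/A#: root F# is the tonic; major triad there is I6.
C#7/E#: dominant seventh chord on C# = scale degree 5 → V65.
F#: root F# is the tonic; major triad there is I.

I6 - bII6 - I6 - V65 - I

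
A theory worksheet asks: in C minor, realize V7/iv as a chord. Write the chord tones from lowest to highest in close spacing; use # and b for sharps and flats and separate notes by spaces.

C E G Bb

The slash means an applied dominant: we want the dominant of iv. In C minor, iv is F minor, and its dominant is built on C.
Building a dominant seventh chord on C gives C-E-G-Bb.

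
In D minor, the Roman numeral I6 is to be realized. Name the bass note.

F#

I in D minor has root D; the chord is D-F#-A.
The figure 6 means first inversion — the third is in the bass.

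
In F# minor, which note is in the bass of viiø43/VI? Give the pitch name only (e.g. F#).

G

The applied chord viiø43/VI is rooted on C#: C#-E-G-B.
The figure 43 means second inversion — the fifth is in the bass.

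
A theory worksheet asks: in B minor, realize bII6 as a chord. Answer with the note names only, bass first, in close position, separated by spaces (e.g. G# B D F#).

E G C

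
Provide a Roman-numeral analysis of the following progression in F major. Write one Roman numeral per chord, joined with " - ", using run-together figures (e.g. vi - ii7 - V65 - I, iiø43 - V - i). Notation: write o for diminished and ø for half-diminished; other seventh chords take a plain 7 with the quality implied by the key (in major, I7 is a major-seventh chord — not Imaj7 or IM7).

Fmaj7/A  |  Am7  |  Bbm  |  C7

Fmaj7/A: major seventh chord on F = scale degree 1 → I65.
Am7: root A is the mediant; minor seventh chord there is iii7.
Bbm is non-diatonic — iv, a mixture chord from F minor.
C7 has root C, degree 5 in F major, so V7.

I65 - iii7 - iv - V7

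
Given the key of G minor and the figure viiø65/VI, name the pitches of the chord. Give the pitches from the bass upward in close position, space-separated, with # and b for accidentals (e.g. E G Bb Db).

The slash marks an applied leading-tone chord: viio of VI. In G minor, VI is Eb, so the leading tone to it is D, a half step below.
Building a half-diminished seventh chord on D gives D-F-Ab-C.
The figured bass 65 indicates first inversion, placing the third (F) in the bass: F-Ab-C-D.

F Ab C D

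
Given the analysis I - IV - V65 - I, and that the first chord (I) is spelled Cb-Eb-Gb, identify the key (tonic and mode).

Cb major

The anchor chord is a major triad on Cb, labeled I.
If Cb is scale degree 1 and the mode makes that degree carry a major triad, the tonic is Cb and the mode is major.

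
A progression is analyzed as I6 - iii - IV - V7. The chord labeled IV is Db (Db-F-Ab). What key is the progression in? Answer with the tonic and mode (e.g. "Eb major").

Ab major

The chord Db is a major triad rooted on Db; its label is IV.
If Db is scale degree 4 and the mode makes that degree carry a major triad, the tonic is Ab and the mode is major.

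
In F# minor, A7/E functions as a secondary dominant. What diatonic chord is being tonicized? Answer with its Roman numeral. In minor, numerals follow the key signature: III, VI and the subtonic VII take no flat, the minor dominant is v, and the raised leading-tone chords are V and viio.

VI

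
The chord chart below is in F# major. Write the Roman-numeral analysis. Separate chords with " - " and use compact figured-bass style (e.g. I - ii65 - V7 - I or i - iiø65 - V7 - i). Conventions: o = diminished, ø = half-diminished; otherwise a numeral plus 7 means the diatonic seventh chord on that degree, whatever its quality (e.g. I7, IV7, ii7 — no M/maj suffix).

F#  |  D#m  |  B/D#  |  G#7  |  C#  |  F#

F# has root F#, degree 1 in F# major, so I.
D#m has root D#, degree 6 in F# major, so vi.
B/D#: root B is the subdominant; major triad there is IV6.
G#7: a dominant seventh chord on G#, the applied dominant of V → V7/V.
C# has root C#, degree 5 in F# major, so V.
F#: root F# is the tonic; major triad there is I.

I - vi - IV6 - V7/V - V - I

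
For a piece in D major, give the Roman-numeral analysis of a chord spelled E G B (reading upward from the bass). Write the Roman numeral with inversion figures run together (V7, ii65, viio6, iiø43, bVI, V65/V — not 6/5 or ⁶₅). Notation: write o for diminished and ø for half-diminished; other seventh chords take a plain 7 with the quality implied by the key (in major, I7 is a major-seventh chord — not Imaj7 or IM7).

Stacked in thirds the chord is E-G-B: a minor triad on E.
In D major, E is the supertonic; the diatonic minor triad there is ii.

ii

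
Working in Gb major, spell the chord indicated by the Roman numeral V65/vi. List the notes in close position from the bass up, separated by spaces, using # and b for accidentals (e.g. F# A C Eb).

D F Ab Bb

V65/vi is a secondary dominant — the dominant seventh of vi. vi in Gb major is Eb, so the applied chord's root is Bb, a perfect fifth above.
Building a dominant seventh chord on Bb gives Bb-D-F-Ab.
With the 65 figure the chord is in first inversion; from the bass D upward in close position it reads D-F-Ab-Bb.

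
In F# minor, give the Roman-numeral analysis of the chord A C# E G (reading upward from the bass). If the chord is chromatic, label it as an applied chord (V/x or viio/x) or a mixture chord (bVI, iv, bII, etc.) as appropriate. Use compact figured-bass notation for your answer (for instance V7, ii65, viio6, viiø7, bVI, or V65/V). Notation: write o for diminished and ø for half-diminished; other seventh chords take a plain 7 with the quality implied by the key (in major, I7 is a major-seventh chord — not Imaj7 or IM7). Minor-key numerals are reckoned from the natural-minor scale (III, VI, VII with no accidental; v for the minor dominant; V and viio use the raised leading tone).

Stacked in thirds the chord is A-C#-E-G: a dominant seventh chord on A.
A is not a diatonic chord root with this quality in F# minor, but it lies a perfect fifth above D (VI), so the chord functions as an applied dominant of VI.

V7/VI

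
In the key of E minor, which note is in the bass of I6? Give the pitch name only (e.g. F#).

G#

I in E minor has root E; the chord is E-G#-B.
The figure 6 means first inversion — the third is in the bass.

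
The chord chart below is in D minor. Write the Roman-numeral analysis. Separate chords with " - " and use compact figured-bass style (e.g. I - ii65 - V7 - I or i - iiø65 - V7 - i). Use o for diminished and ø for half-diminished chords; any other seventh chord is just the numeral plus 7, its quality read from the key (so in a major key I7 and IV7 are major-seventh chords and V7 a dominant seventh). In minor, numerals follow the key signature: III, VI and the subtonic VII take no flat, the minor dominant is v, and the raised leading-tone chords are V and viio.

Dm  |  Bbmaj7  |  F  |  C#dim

Dm: root D is the tonic; minor triad there is i.
Bbmaj7 has root Bb, degree 6 in D minor, so VI7.
F: root F is the mediant; major triad there is III.
C#dim: diminished triad on C# = scale degree 7 → viio.

i - VI7 - III - viio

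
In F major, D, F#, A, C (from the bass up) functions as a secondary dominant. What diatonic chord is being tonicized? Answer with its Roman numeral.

ii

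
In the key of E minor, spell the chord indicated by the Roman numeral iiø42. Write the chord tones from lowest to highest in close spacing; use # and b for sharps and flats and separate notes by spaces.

E F# A C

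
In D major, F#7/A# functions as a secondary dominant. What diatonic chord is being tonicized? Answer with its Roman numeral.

The chord is a dominant seventh chord on F#.
A dominant resolves down a perfect fifth: F# → B. In D major, B is scale degree 6, i.e. vi.

vi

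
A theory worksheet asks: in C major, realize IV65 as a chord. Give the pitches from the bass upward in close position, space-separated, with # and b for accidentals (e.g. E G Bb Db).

A C E F

In C major, scale degree 4 is F, and the diatonic chord built there is a major seventh chord.
That chord is spelled F-A-C-E.
The figured bass 65 indicates first inversion, placing the third (A) in the bass: A-C-E-F.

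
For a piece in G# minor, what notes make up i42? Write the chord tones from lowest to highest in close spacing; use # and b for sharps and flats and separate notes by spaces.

In G# minor, the tonic is G#, and the diatonic chord built there is a minor seventh chord.
Stacking thirds from G# gives G#-B-D#-F#.
With the 42 figure the chord is in third inversion; from the bass F# upward in close position it reads F#-G#-B-D#.

F# G# B D#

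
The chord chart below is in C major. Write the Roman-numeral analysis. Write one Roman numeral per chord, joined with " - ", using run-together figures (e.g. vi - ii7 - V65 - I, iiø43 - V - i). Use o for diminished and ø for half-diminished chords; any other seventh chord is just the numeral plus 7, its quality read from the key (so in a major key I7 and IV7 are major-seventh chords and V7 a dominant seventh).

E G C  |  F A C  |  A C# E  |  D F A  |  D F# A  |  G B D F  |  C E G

I6 - IV - V/ii - ii - V/V - V7 - I

E-G-C: major triad on C = scale degree 1 → I6.
F-A-C: root F is the subdominant; major triad there is IV.
A-C#-E is the secondary dominant of ii (major triad on A): V/ii.
D-F-A has root D, degree 2 in C major, so ii.
D-F#-A: chromatic; D is V of V, so V/V.
G-B-D-F: root G is the dominant; dominant seventh chord there is V7.
C-E-G has root C, degree 1 in C major, so I.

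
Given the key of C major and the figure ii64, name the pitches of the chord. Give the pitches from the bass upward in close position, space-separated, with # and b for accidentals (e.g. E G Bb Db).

A D F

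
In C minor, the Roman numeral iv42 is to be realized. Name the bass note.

iv in C minor has root F; the chord is F-Ab-C-Eb.
The figure 42 means third inversion — the seventh is in the bass.

Eb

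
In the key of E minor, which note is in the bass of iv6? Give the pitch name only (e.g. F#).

C

iv in E minor has root A; the chord is A-C-E.
The figure 6 means first inversion — the third is in the bass.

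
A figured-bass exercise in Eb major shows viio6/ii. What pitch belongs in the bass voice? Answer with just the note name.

The applied chord viio6/ii is rooted on E: E-G-Bb.
The figure 6 means first inversion — the third is in the bass.

G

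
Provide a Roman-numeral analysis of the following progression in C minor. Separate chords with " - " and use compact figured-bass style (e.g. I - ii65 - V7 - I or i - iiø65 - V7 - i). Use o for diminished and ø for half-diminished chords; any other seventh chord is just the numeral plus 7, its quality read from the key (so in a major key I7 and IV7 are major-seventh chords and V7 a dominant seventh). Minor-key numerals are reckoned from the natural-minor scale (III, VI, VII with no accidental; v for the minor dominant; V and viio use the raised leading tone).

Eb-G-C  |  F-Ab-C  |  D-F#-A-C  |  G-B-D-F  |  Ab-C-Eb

Eb-G-C: minor triad on C = scale degree 1 → i6.
F-Ab-C: minor triad on F = scale degree 4 → iv.
D-F#-A-C: a dominant seventh chord on D, the applied dominant of V → V7/V.
G-B-D-F: dominant seventh chord on G = scale degree 5 → V7.
Ab-C-Eb has root Ab, degree 6 in C minor, so VI.

i6 - iv - V7/V - V7 - VI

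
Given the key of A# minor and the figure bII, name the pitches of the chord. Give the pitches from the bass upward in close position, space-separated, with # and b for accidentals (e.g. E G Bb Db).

B D# F#

Scale degree 2 in A# minor is B#; lowering it a half step gives B. bII is the Neapolitan chord — a major triad on the lowered second degree.
So the chord is B-D#-F#, a major triad.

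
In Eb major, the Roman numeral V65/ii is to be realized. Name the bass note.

E

The applied chord V65/ii is rooted on C: C-E-G-Bb.
The figure 65 means first inversion — the third is in the bass.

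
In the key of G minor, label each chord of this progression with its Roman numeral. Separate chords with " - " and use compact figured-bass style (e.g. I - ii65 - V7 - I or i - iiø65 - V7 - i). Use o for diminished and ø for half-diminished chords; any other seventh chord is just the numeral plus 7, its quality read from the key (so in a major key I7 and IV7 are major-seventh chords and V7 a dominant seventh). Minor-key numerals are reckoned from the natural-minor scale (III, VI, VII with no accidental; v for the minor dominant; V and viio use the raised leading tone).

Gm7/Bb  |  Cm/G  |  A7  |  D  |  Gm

Gm7/Bb: root G is the tonic; minor seventh chord there is i65.
Cm/G has root C, degree 4 in G minor, so iv64.
A7 is the secondary dominant of V (dominant seventh chord on A): V7/V.
D has root D, degree 5 in G minor, so V.
Gm: minor triad on G = scale degree 1 → i.

i65 - iv64 - V7/V - V - i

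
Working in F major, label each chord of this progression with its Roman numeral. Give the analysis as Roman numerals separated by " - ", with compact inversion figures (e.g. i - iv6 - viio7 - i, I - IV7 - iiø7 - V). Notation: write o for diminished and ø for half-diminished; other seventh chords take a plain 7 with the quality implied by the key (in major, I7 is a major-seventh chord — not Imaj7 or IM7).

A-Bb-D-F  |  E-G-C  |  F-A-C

IV42 - V6 - I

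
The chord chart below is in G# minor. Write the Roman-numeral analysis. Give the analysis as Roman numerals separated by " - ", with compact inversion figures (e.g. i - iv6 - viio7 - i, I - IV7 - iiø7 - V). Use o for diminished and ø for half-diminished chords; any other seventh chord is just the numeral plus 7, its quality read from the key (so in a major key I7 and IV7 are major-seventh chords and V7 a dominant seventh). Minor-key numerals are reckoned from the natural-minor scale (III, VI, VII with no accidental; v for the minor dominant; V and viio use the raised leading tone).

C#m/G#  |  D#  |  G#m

iv64 - V - i

C#m/G#: root C# is the subdominant; minor triad there is iv64.
D#: root D# is the dominant; major triad there is V.
G#m: root G# is the tonic; minor triad there is i.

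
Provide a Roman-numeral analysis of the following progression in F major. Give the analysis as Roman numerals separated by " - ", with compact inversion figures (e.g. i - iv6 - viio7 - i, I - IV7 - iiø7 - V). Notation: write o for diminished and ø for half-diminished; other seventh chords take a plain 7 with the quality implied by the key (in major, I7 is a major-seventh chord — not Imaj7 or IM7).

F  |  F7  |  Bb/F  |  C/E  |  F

I - V7/IV - IV64 - V6 - I

F: root F is the tonic; major triad there is I.
F7: a dominant seventh chord on F, the applied dominant of IV → V7/IV.
Bb/F: major triad on Bb = scale degree 4 → IV64.
C/E: root C is the dominant; major triad there is V6.
F: root F is the tonic; major triad there is I.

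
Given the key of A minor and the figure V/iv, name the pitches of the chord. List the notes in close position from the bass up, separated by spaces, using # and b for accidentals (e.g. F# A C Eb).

A C# E

V/iv is a secondary dominant — the dominant triad of iv. iv in A minor is D, so the applied chord's root is A, a perfect fifth above.
Building a major triad on A gives A-C#-E.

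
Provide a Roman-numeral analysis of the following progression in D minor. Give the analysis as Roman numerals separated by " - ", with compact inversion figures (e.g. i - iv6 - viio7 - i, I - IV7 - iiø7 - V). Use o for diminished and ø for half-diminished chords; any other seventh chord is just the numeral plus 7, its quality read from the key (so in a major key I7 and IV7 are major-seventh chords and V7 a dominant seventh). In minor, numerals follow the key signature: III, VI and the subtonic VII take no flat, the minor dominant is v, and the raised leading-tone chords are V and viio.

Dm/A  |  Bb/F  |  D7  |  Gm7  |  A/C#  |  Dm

i64 - VI64 - V7/iv - iv7 - V6 - i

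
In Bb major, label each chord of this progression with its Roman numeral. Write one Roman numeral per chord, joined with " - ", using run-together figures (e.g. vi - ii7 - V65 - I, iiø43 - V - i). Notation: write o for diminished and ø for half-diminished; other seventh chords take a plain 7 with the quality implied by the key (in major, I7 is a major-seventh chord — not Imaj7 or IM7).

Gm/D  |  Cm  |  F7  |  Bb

vi64 - ii - V7 - I

Gm/D: minor triad on G = scale degree 6 → vi64.
Cm has root C, degree 2 in Bb major, so ii.
F7: dominant seventh chord on F = scale degree 5 → V7.
Bb: major triad on Bb = scale degree 1 → I.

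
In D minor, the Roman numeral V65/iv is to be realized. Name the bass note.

F#

The applied chord V65/iv is rooted on D: D-F#-A-C.
The figure 65 means first inversion — the third is in the bass.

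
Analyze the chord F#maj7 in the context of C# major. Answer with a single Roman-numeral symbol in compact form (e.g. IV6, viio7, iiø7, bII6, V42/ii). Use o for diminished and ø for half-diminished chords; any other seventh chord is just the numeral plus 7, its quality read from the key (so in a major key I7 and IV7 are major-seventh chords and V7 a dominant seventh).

The pitches F#-A#-C#-E# form a major seventh chord rooted on F#.
In C# major, F# is the subdominant; the diatonic major seventh chord there is IV7.

IV7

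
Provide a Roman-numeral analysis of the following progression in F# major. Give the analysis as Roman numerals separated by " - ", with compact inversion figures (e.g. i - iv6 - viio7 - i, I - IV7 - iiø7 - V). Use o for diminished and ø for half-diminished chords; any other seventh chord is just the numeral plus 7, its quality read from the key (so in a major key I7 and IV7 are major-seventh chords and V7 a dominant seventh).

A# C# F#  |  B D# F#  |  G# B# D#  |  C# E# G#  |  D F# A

I6 - IV - V/V - V - bVI

A#-C#-F# has root F#, degree 1 in F# major, so I6.
B-D#-F#: major triad on B = scale degree 4 → IV.
G#-B#-D#: a major triad on G#, the applied dominant of V → V/V.
C#-E#-G#: major triad on C# = scale degree 5 → V.
D-F#-A: major triad on D — chromatic; bVI (borrowed from the parallel minor).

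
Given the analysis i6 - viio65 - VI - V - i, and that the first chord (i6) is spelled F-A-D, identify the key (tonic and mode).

D minor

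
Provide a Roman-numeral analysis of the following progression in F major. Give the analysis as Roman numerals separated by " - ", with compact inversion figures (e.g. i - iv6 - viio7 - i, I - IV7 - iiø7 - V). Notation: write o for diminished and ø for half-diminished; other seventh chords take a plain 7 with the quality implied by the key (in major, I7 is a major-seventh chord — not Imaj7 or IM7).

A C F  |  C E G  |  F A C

I6 - V - I

A-C-F: major triad on F = scale degree 1 → I6.
C-E-G: major triad on C = scale degree 5 → V.
F-A-C: major triad on F = scale degree 1 → I.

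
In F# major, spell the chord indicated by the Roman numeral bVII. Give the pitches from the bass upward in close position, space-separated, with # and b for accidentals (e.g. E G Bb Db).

Scale degree 7 in F# major is E#; lowering it a half step gives E. bVII is a major triad on the lowered seventh degree (the subtonic), borrowed from the parallel minor.
So the chord is E-G#-B.

E G# B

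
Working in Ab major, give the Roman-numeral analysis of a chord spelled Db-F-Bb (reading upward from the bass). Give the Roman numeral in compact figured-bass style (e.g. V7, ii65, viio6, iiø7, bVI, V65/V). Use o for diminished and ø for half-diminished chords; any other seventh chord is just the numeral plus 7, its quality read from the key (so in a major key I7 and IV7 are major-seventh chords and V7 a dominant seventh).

Stacked in thirds the chord is Bb-Db-F: a minor triad on Bb.
In Ab major, Bb is the supertonic; the diatonic minor triad there is ii.
With Db in the bass the chord is in first inversion, so the figured bass is 6.

ii6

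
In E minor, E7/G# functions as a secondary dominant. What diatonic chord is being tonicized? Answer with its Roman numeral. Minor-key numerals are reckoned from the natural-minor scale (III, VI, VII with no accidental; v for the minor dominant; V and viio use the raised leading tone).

iv

The chord is a dominant seventh chord on E.
A dominant resolves down a perfect fifth: E → A. In E minor, A is scale degree 4, i.e. iv.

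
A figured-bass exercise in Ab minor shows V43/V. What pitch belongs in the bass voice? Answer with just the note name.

The applied chord V43/V is rooted on Bb: Bb-D-F-Ab.
The figure 43 means second inversion — the fifth is in the bass.

F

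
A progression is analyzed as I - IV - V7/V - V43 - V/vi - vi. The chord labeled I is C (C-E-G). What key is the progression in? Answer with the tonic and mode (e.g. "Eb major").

C major

The chord C is a major triad rooted on C; its label is I.
If C is scale degree 1 and the mode makes that degree carry a major triad, the tonic is C and the mode is major.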